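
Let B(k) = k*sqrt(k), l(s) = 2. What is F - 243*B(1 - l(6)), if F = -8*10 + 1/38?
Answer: -3039/38 + 243*I ≈ -79.974 + 243.0*I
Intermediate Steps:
F = -3039/38 (F = -80 + 1/38 = -3039/38 ≈ -79.974)
B(k) = k**(3/2)
F - 243*B(1 - l(6)) = -3039/38 - 243*(1 - 1*2)**(3/2) = -3039/38 - 243*(1 - 2)**(3/2) = -3039/38 - (-243)*I = -3039/38 + 243*I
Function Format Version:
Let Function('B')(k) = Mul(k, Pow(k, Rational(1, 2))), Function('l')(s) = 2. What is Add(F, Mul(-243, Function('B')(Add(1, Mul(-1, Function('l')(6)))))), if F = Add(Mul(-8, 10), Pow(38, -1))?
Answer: Add(Rational(-3039, 38), Mul(243, I)) ≈ Add(-79.974, Mul(243.00, I))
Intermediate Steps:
F = Rational(-3039, 38) (F = Add(-80, Rational(1, 38)) = Rational(-3039, 38) ≈ -79.974)
Function('B')(k) = Pow(k, Rational(3, 2))
Add(F, Mul(-243, Function('B')(Add(1, Mul(-1, Function('l')(6)))))) = Add(Rational(-3039, 38), Mul(-243, Pow(Add(1, Mul(-1, 2)), Rational(3, 2)))) = Add(Rational(-3039, 38), Mul(-243, Pow(Add(1, -2), Rational(3, 2)))) = Add(Rational(-3039, 38), Mul(-243, Pow(-1, Rational(3, 2)))) = Add(Rational(-3039, 38), Mul(-243, Mul(-1, I))) = Add(Rational(-3039, 38), Mul(243, I))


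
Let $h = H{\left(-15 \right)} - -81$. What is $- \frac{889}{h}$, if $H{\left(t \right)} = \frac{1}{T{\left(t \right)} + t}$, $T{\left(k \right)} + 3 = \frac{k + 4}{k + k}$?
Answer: $- \frac{67183}{6117} \approx -10.983$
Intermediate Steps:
$T{\left(k \right)} = -3 + \frac{4 + k}{2 k}$ ($T{\left(k \right)} = -3 + \frac{k + 4}{k + k} = -3 + \frac{4 + k}{2 k}$)
$H{\left(t \right)} = \frac{1}{- \frac{5}{2} + t + \frac{2}{t}}$ ($H{\left(t \right)} = \frac{1}{\left(- \frac{5}{2} + \frac{2}{t}\right) + t} = \frac{1}{- \frac{5}{2} + t + \frac{2}{t}}$)
$h = \frac{42819}{529}$ ($h = 2 \left(-15\right) \frac{1}{4 - 15 \left(-5 + 2 \left(-15\right)\right)} - -81 = 2 \left(-15\right) \frac{1}{4 - 15 \left(-5 - 30\right)} + 81 = 2 \left(-15\right) \frac{1}{4 - -525} + 81 = 2 \left(-15\right) \frac{1}{4 + 525} + 81 = 2 \left(-15\right) \frac{1}{529} + 81 = - \frac{30}{529} + 81 = \frac{42819}{529} \approx 80.943$)
$- \frac{889}{h} = - \frac{889}{\frac{42819}{529}} = \left(-889\right) \frac{529}{42819} = - \frac{67183}{6117}$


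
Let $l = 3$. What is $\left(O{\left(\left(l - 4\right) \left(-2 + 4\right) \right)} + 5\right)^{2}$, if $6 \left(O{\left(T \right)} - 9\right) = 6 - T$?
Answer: $\frac{2116}{9} \approx 235.11$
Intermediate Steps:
$O{\left(T \right)} = 10 - \frac{T}{6}$ ($O{\left(T \right)} = 9 + \frac{6 - T}{6} = 9 - \left(-1 + \frac{T}{6}\right) = 10 - \frac{T}{6}$)
$\left(O{\left(\left(l - 4\right) \left(-2 + 4\right) \right)} + 5\right)^{2} = \left(\left(10 - \frac{\left(3 - 4\right) \left(-2 + 4\right)}{6}\right) + 5\right)^{2} = \left(\left(10 - \frac{\left(-1\right) 2}{6}\right) + 5\right)^{2} = \left(\left(10 - - \frac{1}{3}\right) + 5\right)^{2} = \left(\left(10 + \frac{1}{3}\right) + 5\right)^{2} = \left(\frac{31}{3} + 5\right)^{2} = \left(\frac{46}{3}\right)^{2} = \frac{2116}{9}$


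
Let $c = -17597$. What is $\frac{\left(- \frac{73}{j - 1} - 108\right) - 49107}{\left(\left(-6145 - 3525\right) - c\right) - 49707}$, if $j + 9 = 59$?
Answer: $\frac{602902}{511805} \approx 1.178$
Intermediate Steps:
$j = 50$ ($j = -9 + 59 = 50$)
$\frac{\left(- \frac{73}{j - 1} - 108\right) - 49107}{\left(\left(-6145 - 3525\right) - c\right) - 49707} = \frac{\left(- \frac{73}{50 - 1} - 108\right) - 49107}{\left(\left(-6145 - 3525\right) - -17597\right) - 49707} = \frac{\left(- \frac{73}{49} - 108\right) - 49107}{\left(\left(-6145 - 3525\right) + 17597\right) - 49707} = \frac{\left(\left(-73\right) \frac{1}{49} - 108\right) - 49107}{\left(-9670 + 17597\right) - 49707} = \frac{\left(- \frac{73}{49} - 108\right) - 49107}{7927 - 49707} = \frac{- \frac{5365}{49} - 49107}{-41780} = \left(- \frac{2411608}{49}\right) \left(- \frac{1}{41780}\right) = \frac{602902}{511805}$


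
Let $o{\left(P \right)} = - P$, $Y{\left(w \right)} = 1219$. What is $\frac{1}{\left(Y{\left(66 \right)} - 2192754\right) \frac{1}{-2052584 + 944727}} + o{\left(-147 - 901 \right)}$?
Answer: $\frac{2297836537}{2191535} \approx 1048.5$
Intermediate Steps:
$\frac{1}{\left(Y{\left(66 \right)} - 2192754\right) \frac{1}{-2052584 + 944727}} + o{\left(-147 - 901 \right)} = \frac{1}{\left(1219 - 2192754\right) \frac{1}{-2052584 + 944727}} - \left(-147 - 901\right) = \frac{1}{\left(-2191535\right) \frac{1}{-1107857}} - \left(-147 - 901\right) = \frac{1}{\left(-2191535\right) \left(- \frac{1}{1107857}\right)} - -1048 = \frac{1}{\frac{2191535}{1107857}} + 1048 = \frac{1107857}{2191535} + 1048 = \frac{2297836537}{2191535}$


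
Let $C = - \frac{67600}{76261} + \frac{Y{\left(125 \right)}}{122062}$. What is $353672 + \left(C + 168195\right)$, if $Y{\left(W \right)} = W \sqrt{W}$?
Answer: $\frac{39798031687}{76261} + \frac{625 \sqrt{5}}{122062} \approx 5.2187 \cdot 10^{5}$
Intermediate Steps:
$Y{\left(W \right)} = W^{\frac{3}{2}}$
$C = - \frac{67600}{76261} + \frac{625 \sqrt{5}}{122062}$ ($C = - \frac{67600}{76261} + \frac{125^{\frac{3}{2}}}{122062} = \left(-67600\right) \frac{1}{76261} + 625 \sqrt{5} \cdot \frac{1}{122062} = - \frac{67600}{76261} + \frac{625 \sqrt{5}}{122062} \approx -0.87498$)
$353672 + \left(C + 168195\right) = 353672 + \left(\left(- \frac{67600}{76261} + \frac{625 \sqrt{5}}{122062}\right) + 168195\right) = 353672 + \left(\frac{12826651295}{76261} + \frac{625 \sqrt{5}}{122062}\right) = \frac{39798031687}{76261} + \frac{625 \sqrt{5}}{122062}$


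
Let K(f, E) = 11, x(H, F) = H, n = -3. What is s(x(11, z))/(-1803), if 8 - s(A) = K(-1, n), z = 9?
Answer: 1/601 ≈ 0.0016639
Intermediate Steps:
s(A) = -3 (s(A) = 8 - 1*11 = 8 - 11 = -3)
s(x(11, z))/(-1803) = -3/(-1803) = -3*(-1/1803) = 1/601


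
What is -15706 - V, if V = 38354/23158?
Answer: -181878951/11579 ≈ -15708.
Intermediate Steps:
V = 19177/11579 (V = 38354*(1/23158) = 19177/11579 ≈ 1.6562)
-15706 - V = -15706 - 1*19177/11579 = -15706 - 19177/11579 = -181878951/11579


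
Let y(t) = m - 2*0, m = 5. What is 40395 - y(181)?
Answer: 40390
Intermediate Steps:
y(t) = 5 (y(t) = 5 - 2*0 = 5 + 0 = 5)
40395 - y(181) = 40395 - 1*5 = 40395 - 5 = 40390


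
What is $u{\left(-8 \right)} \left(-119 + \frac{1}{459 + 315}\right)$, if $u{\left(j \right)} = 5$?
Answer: $- \frac{460525}{774} \approx -594.99$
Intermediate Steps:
$u{\left(-8 \right)} \left(-119 + \frac{1}{459 + 315}\right) = 5 \left(-119 + \frac{1}{459 + 315}\right) = 5 \left(-119 + \frac{1}{774}\right) = 5 \left(- \frac{92105}{774}\right) = - \frac{460525}{774}$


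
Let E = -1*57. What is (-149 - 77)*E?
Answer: 12882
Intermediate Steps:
E = -57
(-149 - 77)*E = (-149 - 77)*(-57) = -226*(-57) = 12882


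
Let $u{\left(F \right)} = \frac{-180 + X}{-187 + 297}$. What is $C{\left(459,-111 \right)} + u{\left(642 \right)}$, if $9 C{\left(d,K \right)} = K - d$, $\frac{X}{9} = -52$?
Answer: $- \frac{11422}{165} \approx -69.224$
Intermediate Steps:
$X = -468$ ($X = 9 \left(-52\right) = -468$)
$C{\left(d,K \right)} = - \frac{d}{9} + \frac{K}{9}$ ($C{\left(d,K \right)} = \frac{K - d}{9} = - \frac{d}{9} + \frac{K}{9}$)
$u{\left(F \right)} = - \frac{324}{55}$ ($u{\left(F \right)} = \frac{-180 - 468}{-187 + 297} = - \frac{648}{110} = \left(-648\right) \frac{1}{110} = - \frac{324}{55}$)
$C{\left(459,-111 \right)} + u{\left(642 \right)} = \left(\left(- \frac{1}{9}\right) 459 + \frac{1}{9} \left(-111\right)\right) - \frac{324}{55} = \left(-51 - \frac{37}{3}\right) - \frac{324}{55} = - \frac{190}{3} - \frac{324}{55} = - \frac{11422}{165}$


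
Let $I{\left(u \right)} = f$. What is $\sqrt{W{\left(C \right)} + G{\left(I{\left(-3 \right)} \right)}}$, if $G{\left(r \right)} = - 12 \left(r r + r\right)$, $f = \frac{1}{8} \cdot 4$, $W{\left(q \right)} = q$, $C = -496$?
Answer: $i \sqrt{505} \approx 22.472 i$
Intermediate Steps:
$f = \frac{1}{2}$ ($f = \frac{1}{8} \cdot 4 = \frac{1}{2} \approx 0.5$)
$I{\left(u \right)} = \frac{1}{2}$
$G{\left(r \right)} = - 12 r - 12 r^{2}$ ($G{\left(r \right)} = - 12 \left(r^{2} + r\right) = - 12 \left(r + r^{2}\right) = - 12 r - 12 r^{2}$)
$\sqrt{W{\left(C \right)} + G{\left(I{\left(-3 \right)} \right)}} = \sqrt{-496 - 6 \left(1 + \frac{1}{2}\right)} = \sqrt{-496 - 6 \cdot \frac{3}{2}} = \sqrt{-496 - 9} = \sqrt{-505} = i \sqrt{505}$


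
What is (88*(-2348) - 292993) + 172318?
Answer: -327299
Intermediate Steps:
(88*(-2348) - 292993) + 172318 = (-206624 - 292993) + 172318 = -499617 + 172318 = -327299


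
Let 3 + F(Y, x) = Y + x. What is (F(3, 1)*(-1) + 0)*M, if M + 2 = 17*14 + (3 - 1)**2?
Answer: -240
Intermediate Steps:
F(Y, x) = -3 + Y + x (F(Y, x) = -3 + (Y + x) = -3 + Y + x)
M = 240 (M = -2 + (17*14 + (3 - 1)**2) = -2 + (238 + 2**2) = -2 + (238 + 4) = -2 + 242 = 240)
(F(3, 1)*(-1) + 0)*M = ((-3 + 3 + 1)*(-1) + 0)*240 = (1*(-1) + 0)*240 = (-1 + 0)*240 = -1*240 = -240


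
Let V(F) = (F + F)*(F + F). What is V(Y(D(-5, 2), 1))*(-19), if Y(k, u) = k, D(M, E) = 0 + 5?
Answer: -1900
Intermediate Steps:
D(M, E) = 5
V(F) = 4*F² (V(F) = (2*F)*(2*F) = 4*F²)
V(Y(D(-5, 2), 1))*(-19) = (4*5²)*(-19) = (4*25)*(-19) = 100*(-19) = -1900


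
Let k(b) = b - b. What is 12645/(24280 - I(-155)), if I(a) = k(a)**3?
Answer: 2529/4856 ≈ 0.52080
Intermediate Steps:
k(b) = 0
I(a) = 0 (I(a) = 0**3 = 0)
12645/(24280 - I(-155)) = 12645/(24280 - 1*0) = 12645/(24280 + 0) = 12645/24280 = 12645*(1/24280) = 2529/4856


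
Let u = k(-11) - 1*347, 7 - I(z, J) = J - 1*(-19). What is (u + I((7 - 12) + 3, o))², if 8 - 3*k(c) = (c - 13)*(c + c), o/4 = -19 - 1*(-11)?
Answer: 2253001/9 ≈ 2.5033e+5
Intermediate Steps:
o = -32 (o = 4*(-19 - 1*(-11)) = 4*(-19 + 11) = 4*(-8) = -32)
k(c) = 8/3 - 2*c*(-13 + c)/3 (k(c) = 8/3 - (c - 13)*(c + c)/3 = 8/3 - (-13 + c)*2*c/3 = 8/3 - 2*c*(-13 + c)/3)
I(z, J) = -12 - J (I(z, J) = 7 - (J - 1*(-19)) = 7 - (J + 19) = 7 - (19 + J) = 7 + (-19 - J) = -12 - J)
u = -1561/3 (u = (8/3 - ⅔*(-11)² + (26/3)*(-11)) - 1*347 = (8/3 - ⅔*121 - 286/3) - 347 = (8/3 - 242/3 - 286/3) - 347 = -520/3 - 347 = -1561/3 ≈ -520.33)
(u + I((7 - 12) + 3, o))² = (-1561/3 + (-12 - 1*(-32)))² = (-1561/3 + (-12 + 32))² = (-1561/3 + 20)² = (-1501/3)² = 2253001/9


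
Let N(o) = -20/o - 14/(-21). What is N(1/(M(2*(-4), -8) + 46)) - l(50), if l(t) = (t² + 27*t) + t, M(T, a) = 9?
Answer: -14998/3 ≈ -4999.3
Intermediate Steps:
N(o) = ⅔ - 20/o (N(o) = -20/o - 14*(-1/21) = -20/o + ⅔ = ⅔ - 20/o)
l(t) = t² + 28*t
N(1/(M(2*(-4), -8) + 46)) - l(50) = (⅔ - 20/(1/(9 + 46))) - 50*(28 + 50) = (⅔ - 20/(1/55)) - 50*78 = (⅔ - 20/1/55) - 1*3900 = (⅔ - 20*55) - 3900 = (⅔ - 1100) - 3900 = -3298/3 - 3900 = -14998/3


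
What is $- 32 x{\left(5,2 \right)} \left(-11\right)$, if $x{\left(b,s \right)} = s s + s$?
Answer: $2112$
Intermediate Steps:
$x{\left(b,s \right)} = s + s^{2}$ ($x{\left(b,s \right)} = s^{2} + s = s + s^{2}$)
$- 32 x{\left(5,2 \right)} \left(-11\right) = - 32 \cdot 2 \left(1 + 2\right) \left(-11\right) = - 32 \cdot 2 \cdot 3 \left(-11\right) = \left(-32\right) 6 \left(-11\right) = \left(-192\right) \left(-11\right) = 2112$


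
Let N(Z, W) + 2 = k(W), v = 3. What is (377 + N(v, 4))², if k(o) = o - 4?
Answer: 140625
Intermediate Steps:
k(o) = -4 + o
N(Z, W) = -6 + W (N(Z, W) = -2 + (-4 + W) = -6 + W)
(377 + N(v, 4))² = (377 + (-6 + 4))² = (377 - 2)² = 375² = 140625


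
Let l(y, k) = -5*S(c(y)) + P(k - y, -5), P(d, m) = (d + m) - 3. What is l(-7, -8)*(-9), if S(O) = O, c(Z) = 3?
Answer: 216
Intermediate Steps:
P(d, m) = -3 + d + m
l(y, k) = -23 + k - y (l(y, k) = -5*3 + (-3 + (k - y) - 5) = -15 + (-8 + k - y) = -23 + k - y)
l(-7, -8)*(-9) = (-23 - 8 - 1*(-7))*(-9) = (-23 - 8 + 7)*(-9) = -24*(-9) = 216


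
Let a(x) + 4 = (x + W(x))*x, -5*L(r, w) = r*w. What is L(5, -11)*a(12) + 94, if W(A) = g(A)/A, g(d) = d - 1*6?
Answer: 1700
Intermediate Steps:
g(d) = -6 + d (g(d) = d - 6 = -6 + d)
W(A) = (-6 + A)/A
L(r, w) = -r*w/5
a(x) = -4 + x*(x + (-6 + x)/x) (a(x) = -4 + (x + (-6 + x)/x)*x = -4 + x*(x + (-6 + x)/x))
L(5, -11)*a(12) + 94 = (-⅕*5*(-11))*(-10 + 12 + 12²) + 94 = 11*(-10 + 12 + 144) + 94 = 11*146 + 94 = 1606 + 94 = 1700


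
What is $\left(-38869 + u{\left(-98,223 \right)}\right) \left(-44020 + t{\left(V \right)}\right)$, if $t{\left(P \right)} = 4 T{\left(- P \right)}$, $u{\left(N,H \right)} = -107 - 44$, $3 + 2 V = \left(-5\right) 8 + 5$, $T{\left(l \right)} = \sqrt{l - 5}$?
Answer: $1717660400 - 156080 \sqrt{14} \approx 1.7171 \cdot 10^{9}$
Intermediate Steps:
$T{\left(l \right)} = \sqrt{-5 + l}$
$V = -19$ ($V = - \frac{3}{2} + \frac{\left(-5\right) 8 + 5}{2} = - \frac{3}{2} + \frac{-40 + 5}{2} = - \frac{3}{2} + \frac{1}{2} \left(-35\right) = - \frac{3}{2} - \frac{35}{2} = -19$)
$u{\left(N,H \right)} = -151$
$t{\left(P \right)} = 4 \sqrt{-5 - P}$
$\left(-38869 + u{\left(-98,223 \right)}\right) \left(-44020 + t{\left(V \right)}\right) = \left(-38869 - 151\right) \left(-44020 + 4 \sqrt{-5 - -19}\right) = - 39020 \left(-44020 + 4 \sqrt{-5 + 19}\right) = - 39020 \left(-44020 + 4 \sqrt{14}\right) = 1717660400 - 156080 \sqrt{14}$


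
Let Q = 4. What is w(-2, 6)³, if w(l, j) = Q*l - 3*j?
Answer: -17576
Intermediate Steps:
w(l, j) = -3*j + 4*l (w(l, j) = 4*l - 3*j = -3*j + 4*l)
w(-2, 6)³ = (-3*6 + 4*(-2))³ = (-18 - 8)³ = (-26)³ = -17576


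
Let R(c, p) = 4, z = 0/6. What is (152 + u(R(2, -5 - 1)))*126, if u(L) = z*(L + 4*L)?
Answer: 19152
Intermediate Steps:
z = 0 (z = 0*(⅙) = 0)
u(L) = 0 (u(L) = 0*(L + 4*L) = 0*(5*L) = 0)
(152 + u(R(2, -5 - 1)))*126 = (152 + 0)*126 = 152*126 = 19152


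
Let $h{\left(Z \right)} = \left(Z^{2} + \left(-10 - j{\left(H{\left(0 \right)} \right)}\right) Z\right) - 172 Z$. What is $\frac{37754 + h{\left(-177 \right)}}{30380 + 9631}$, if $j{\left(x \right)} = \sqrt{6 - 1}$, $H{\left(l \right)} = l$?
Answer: $\frac{101297}{40011} + \frac{59 \sqrt{5}}{13337} \approx 2.5416$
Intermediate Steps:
$j{\left(x \right)} = \sqrt{5}$
$h{\left(Z \right)} = Z^{2} - 172 Z + Z \left(-10 - \sqrt{5}\right)$ ($h{\left(Z \right)} = \left(Z^{2} + \left(-10 - \sqrt{5}\right) Z\right) - 172 Z = \left(Z^{2} + Z \left(-10 - \sqrt{5}\right)\right) - 172 Z = Z^{2} - 172 Z + Z \left(-10 - \sqrt{5}\right)$)
$\frac{37754 + h{\left(-177 \right)}}{30380 + 9631} = \frac{37754 - 177 \left(-182 - 177 - \sqrt{5}\right)}{30380 + 9631} = \frac{37754 - 177 \left(-359 - \sqrt{5}\right)}{40011} = \left(37754 + \left(63543 + 177 \sqrt{5}\right)\right) \frac{1}{40011} = \left(101297 + 177 \sqrt{5}\right) \frac{1}{40011} = \frac{101297}{40011} + \frac{59 \sqrt{5}}{13337}$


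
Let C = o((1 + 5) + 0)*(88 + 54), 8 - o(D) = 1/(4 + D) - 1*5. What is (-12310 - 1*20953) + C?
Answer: -157156/5 ≈ -31431.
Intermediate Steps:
o(D) = 13 - 1/(4 + D) (o(D) = 8 - (1/(4 + D) - 1*5) = 8 - (1/(4 + D) - 5) = 8 - (-5 + 1/(4 + D)) = 8 + (5 - 1/(4 + D)) = 13 - 1/(4 + D))
C = 9159/5 (C = ((51 + 13*((1 + 5) + 0))/(4 + ((1 + 5) + 0)))*(88 + 54) = ((51 + 13*(6 + 0))/(4 + (6 + 0)))*142 = ((51 + 13*6)/(4 + 6))*142 = ((51 + 78)/10)*142 = ((1/10)*129)*142 = (129/10)*142 = 9159/5 ≈ 1831.8)
(-12310 - 1*20953) + C = (-12310 - 1*20953) + 9159/5 = (-12310 - 20953) + 9159/5 = -33263 + 9159/5 = -157156/5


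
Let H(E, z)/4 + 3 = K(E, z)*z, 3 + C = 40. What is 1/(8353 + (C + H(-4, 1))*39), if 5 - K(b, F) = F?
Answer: 1/9952 ≈ 0.00010048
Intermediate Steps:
C = 37 (C = -3 + 40 = 37)
K(b, F) = 5 - F
H(E, z) = -12 + 4*z*(5 - z) (H(E, z) = -12 + 4*((5 - z)*z) = -12 + 4*(z*(5 - z)) = -12 + 4*z*(5 - z))
1/(8353 + (C + H(-4, 1))*39) = 1/(8353 + (37 + (-12 - 4*1*(-5 + 1)))*39) = 1/(8353 + (37 + (-12 - 4*1*(-4)))*39) = 1/(8353 + (37 + (-12 + 16))*39) = 1/(8353 + (37 + 4)*39) = 1/(8353 + 41*39) = 1/(8353 + 1599) = 1/9952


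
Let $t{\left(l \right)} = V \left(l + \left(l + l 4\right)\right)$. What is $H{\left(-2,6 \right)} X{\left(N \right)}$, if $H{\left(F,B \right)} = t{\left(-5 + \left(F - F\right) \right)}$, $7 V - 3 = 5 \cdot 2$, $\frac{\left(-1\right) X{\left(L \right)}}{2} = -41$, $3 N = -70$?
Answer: $- \frac{31980}{7} \approx -4568.6$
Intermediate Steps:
$N = - \frac{70}{3}$ ($N = \frac{1}{3} \left(-70\right) = - \frac{70}{3} \approx -23.333$)
$X{\left(L \right)} = 82$ ($X{\left(L \right)} = \left(-2\right) \left(-41\right) = 82$)
$V = \frac{13}{7}$ ($V = \frac{3}{7} + \frac{5 \cdot 2}{7} = \frac{3}{7} + \frac{1}{7} \cdot 10 = \frac{3}{7} + \frac{10}{7} = \frac{13}{7} \approx 1.8571$)
$t{\left(l \right)} = \frac{78 l}{7}$ ($t{\left(l \right)} = \frac{13 \left(l + \left(l + l 4\right)\right)}{7} = \frac{13 \left(l + \left(l + 4 l\right)\right)}{7} = \frac{13 \left(l + 5 l\right)}{7} = \frac{13 \cdot 6 l}{7} = \frac{78 l}{7}$)
$H{\left(F,B \right)} = - \frac{390}{7}$ ($H{\left(F,B \right)} = \frac{78 \left(-5 + \left(F - F\right)\right)}{7} = \frac{78 \left(-5 + 0\right)}{7} = \frac{78}{7} \left(-5\right) = - \frac{390}{7}$)
$H{\left(-2,6 \right)} X{\left(N \right)} = \left(- \frac{390}{7}\right) 82 = - \frac{31980}{7}$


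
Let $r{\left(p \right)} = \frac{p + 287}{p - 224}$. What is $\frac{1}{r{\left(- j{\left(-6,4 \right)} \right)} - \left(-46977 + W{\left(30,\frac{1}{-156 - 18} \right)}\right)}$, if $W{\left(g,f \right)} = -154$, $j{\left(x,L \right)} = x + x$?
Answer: $\frac{212}{9991473} \approx 2.1218 \cdot 10^{-5}$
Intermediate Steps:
$j{\left(x,L \right)} = 2 x$
$r{\left(p \right)} = \frac{287 + p}{-224 + p}$
$\frac{1}{r{\left(- j{\left(-6,4 \right)} \right)} - \left(-46977 + W{\left(30,\frac{1}{-156 - 18} \right)}\right)} = \frac{1}{\frac{287 - 2 \left(-6\right)}{-224 - 2 \left(-6\right)} + \left(46977 - -154\right)} = \frac{1}{\frac{287 - -12}{-224 - -12} + \left(46977 + 154\right)} = \frac{1}{\frac{287 + 12}{-224 + 12} + 47131} = \frac{1}{\frac{1}{-212} \cdot 299 + 47131} = \frac{1}{\left(- \frac{1}{212}\right) 299 + 47131} = \frac{1}{- \frac{299}{212} + 47131} = \frac{1}{\frac{9991473}{212}} = \frac{212}{9991473}$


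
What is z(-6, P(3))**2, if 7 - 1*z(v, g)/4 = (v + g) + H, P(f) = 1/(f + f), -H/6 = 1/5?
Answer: 708964/225 ≈ 3150.9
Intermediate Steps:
H = -6/5 ≈ -1.2000
P(f) = 1/(2*f)
z(v, g) = 164/5 - 4*g - 4*v (z(v, g) = 28 - 4*((v + g) - 6/5) = 28 - 4*((g + v) - 6/5) = 28 - 4*(-6/5 + g + v) = 28 + (24/5 - 4*g - 4*v) = 164/5 - 4*g - 4*v)
z(-6, P(3))**2 = (164/5 - 2/3 - 4*(-6))**2 = (164/5 - 2/3 + 24)**2 = (842/15)**2 = 708964/225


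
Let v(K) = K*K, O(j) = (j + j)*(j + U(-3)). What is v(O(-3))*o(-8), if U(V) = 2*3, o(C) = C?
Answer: -2592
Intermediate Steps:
U(V) = 6
O(j) = 2*j*(6 + j) (O(j) = (j + j)*(j + 6) = (2*j)*(6 + j) = 2*j*(6 + j))
v(K) = K²
v(O(-3))*o(-8) = (2*(-3)*(6 - 3))²*(-8) = (2*(-3)*3)²*(-8) = (-18)²*(-8) = 324*(-8) = -2592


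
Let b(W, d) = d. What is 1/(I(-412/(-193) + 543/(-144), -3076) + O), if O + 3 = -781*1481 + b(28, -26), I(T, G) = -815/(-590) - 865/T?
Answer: -1788526/2067822091869 ≈ -8.6493e-7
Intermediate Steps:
I(T, G) = 163/118 - 865/T (I(T, G) = -815*(-1/590) - 865/T = 163/118 - 865/T)
O = -1156690 (O = -3 + (-781*1481 - 26) = -3 + (-1156661 - 26) = -3 - 1156687 = -1156690)
1/(I(-412/(-193) + 543/(-144), -3076) + O) = 1/((163/118 - 865/(-412/(-193) + 543/(-144))) - 1156690) = 1/((163/118 - 865/(-412*(-1/193) + 543*(-1/144))) - 1156690) = 1/((163/118 - 865/(412/193 - 181/48)) - 1156690) = 1/((163/118 - 865/(-15157/9264)) - 1156690) = 1/((163/118 - 865*(-9264/15157)) - 1156690) = 1/((163/118 + 8013360/15157) - 1156690) = 1/(948047071/1788526 - 1156690) = 1/(-2067822091869/1788526) = -1788526/2067822091869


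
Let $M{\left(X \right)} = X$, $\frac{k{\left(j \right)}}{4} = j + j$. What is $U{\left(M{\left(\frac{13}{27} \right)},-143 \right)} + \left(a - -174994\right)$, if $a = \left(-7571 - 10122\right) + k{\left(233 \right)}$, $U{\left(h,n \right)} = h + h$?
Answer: $\frac{4297481}{27} \approx 1.5917 \cdot 10^{5}$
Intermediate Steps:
$k{\left(j \right)} = 8 j$ ($k{\left(j \right)} = 4 \left(j + j\right) = 4 \cdot 2 j = 8 j$)
$U{\left(h,n \right)} = 2 h$
$a = -15829$ ($a = \left(-7571 - 10122\right) + 8 \cdot 233 = \left(-7571 - 10122\right) + 1864 = -17693 + 1864 = -15829$)
$U{\left(M{\left(\frac{13}{27} \right)},-143 \right)} + \left(a - -174994\right) = 2 \cdot \frac{13}{27} - -159165 = 2 \cdot 13 \cdot \frac{1}{27} + \left(-15829 + 174994\right) = 2 \cdot \frac{13}{27} + 159165 = \frac{26}{27} + 159165 = \frac{4297481}{27}$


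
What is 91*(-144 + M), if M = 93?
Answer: -4641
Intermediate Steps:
91*(-144 + M) = 91*(-144 + 93) = 91*(-51) = -4641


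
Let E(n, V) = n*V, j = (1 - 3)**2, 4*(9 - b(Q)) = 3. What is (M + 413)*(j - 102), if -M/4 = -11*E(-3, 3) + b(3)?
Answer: 1568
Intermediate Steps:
b(Q) = 33/4 (b(Q) = 9 - 1/4*3 = 9 - 3/4 = 33/4)
j = 4 (j = (-2)**2 = 4)
E(n, V) = V*n
M = -429 (M = -4*(-33*(-3) + 33/4) = -4*(-11*(-9) + 33/4) = -4*(99 + 33/4) = -4*429/4 = -429)
(M + 413)*(j - 102) = (-429 + 413)*(4 - 102) = -16*(-98) = 1568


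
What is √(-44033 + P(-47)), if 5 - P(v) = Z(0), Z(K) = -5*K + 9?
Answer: 3*I*√4893 ≈ 209.85*I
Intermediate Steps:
Z(K) = 9 - 5*K
P(v) = -4 (P(v) = 5 - (9 - 5*0) = 5 - (9 + 0) = 5 - 1*9 = 5 - 9 = -4)
√(-44033 + P(-47)) = √(-44033 - 4) = √(-44037) = 3*I*√4893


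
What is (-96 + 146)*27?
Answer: 1350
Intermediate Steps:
(-96 + 146)*27 = 50*27 = 1350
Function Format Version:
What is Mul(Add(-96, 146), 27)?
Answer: 1350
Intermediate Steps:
Mul(Add(-96, 146), 27) = Mul(50, 27) = 1350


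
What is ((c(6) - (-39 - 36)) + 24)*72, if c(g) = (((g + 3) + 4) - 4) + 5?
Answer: 8136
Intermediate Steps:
c(g) = 8 + g (c(g) = (((3 + g) + 4) - 4) + 5 = ((7 + g) - 4) + 5 = (3 + g) + 5 = 8 + g)
((c(6) - (-39 - 36)) + 24)*72 = (((8 + 6) - (-39 - 36)) + 24)*72 = ((14 - 1*(-75)) + 24)*72 = ((14 + 75) + 24)*72 = (89 + 24)*72 = 113*72 = 8136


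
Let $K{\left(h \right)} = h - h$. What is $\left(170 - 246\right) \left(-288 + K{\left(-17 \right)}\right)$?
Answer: $21888$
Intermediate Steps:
$K{\left(h \right)} = 0$
$\left(170 - 246\right) \left(-288 + K{\left(-17 \right)}\right) = \left(170 - 246\right) \left(-288 + 0\right) = \left(-76\right) \left(-288\right) = 21888$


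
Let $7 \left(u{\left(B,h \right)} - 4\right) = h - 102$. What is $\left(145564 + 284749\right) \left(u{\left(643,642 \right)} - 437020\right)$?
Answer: $- \frac{1316143293036}{7} \approx -1.8802 \cdot 10^{11}$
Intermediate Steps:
$u{\left(B,h \right)} = - \frac{74}{7} + \frac{h}{7}$ ($u{\left(B,h \right)} = 4 + \frac{h - 102}{7} = 4 + \frac{-102 + h}{7} = 4 + \left(- \frac{102}{7} + \frac{h}{7}\right) = - \frac{74}{7} + \frac{h}{7}$)
$\left(145564 + 284749\right) \left(u{\left(643,642 \right)} - 437020\right) = \left(145564 + 284749\right) \left(\left(- \frac{74}{7} + \frac{1}{7} \cdot 642\right) - 437020\right) = 430313 \left(\left(- \frac{74}{7} + \frac{642}{7}\right) - 437020\right) = 430313 \left(\frac{568}{7} - 437020\right) = 430313 \left(- \frac{3058572}{7}\right) = - \frac{1316143293036}{7}$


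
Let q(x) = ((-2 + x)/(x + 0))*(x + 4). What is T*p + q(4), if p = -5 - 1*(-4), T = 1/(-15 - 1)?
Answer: 65/16 ≈ 4.0625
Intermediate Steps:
q(x) = (-2 + x)*(4 + x)/x (q(x) = ((-2 + x)/x)*(4 + x) = (-2 + x)*(4 + x)/x)
T = -1/16 (T = 1/(-16) = -1/16 ≈ -0.062500)
p = -1 (p = -5 + 4 = -1)
T*p + q(4) = -1/16*(-1) + (2 + 4 - 8/4) = 1/16 + (2 + 4 - 8*¼) = 1/16 + (2 + 4 - 2) = 1/16 + 4 = 65/16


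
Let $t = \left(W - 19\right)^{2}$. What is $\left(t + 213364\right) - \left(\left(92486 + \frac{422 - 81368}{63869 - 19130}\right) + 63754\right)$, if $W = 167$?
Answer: $\frac{130952394}{1657} \approx 79030.0$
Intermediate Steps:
$t = 21904$ ($t = \left(167 - 19\right)^{2} = 148^{2} = 21904$)
$\left(t + 213364\right) - \left(\left(92486 + \frac{422 - 81368}{63869 - 19130}\right) + 63754\right) = \left(21904 + 213364\right) - \left(\left(92486 + \frac{422 - 81368}{63869 - 19130}\right) + 63754\right) = 235268 - \left(\left(92486 - \frac{80946}{44739}\right) + 63754\right) = 235268 - \left(\left(92486 - \frac{2998}{1657}\right) + 63754\right) = 235268 - \left(\frac{153246304}{1657} + 63754\right) = 235268 - \frac{258886682}{1657} = \frac{130952394}{1657}$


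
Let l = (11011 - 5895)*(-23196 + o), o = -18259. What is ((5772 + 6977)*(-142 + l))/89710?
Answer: -1351928960789/44855 ≈ -3.0140e+7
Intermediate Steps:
l = -212083780 (l = (11011 - 5895)*(-23196 - 18259) = 5116*(-41455) = -212083780)
((5772 + 6977)*(-142 + l))/89710 = ((5772 + 6977)*(-142 - 212083780))/89710 = (12749*(-212083922))*(1/89710) = -2703857921578*1/89710 = -1351928960789/44855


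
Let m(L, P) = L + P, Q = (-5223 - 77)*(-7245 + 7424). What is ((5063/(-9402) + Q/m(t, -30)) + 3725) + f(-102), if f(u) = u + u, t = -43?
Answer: 11335932067/686346 ≈ 16516.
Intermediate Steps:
Q = -948700 (Q = -5300*179 = -948700)
f(u) = 2*u
((5063/(-9402) + Q/m(t, -30)) + 3725) + f(-102) = ((5063/(-9402) - 948700/(-43 - 30)) + 3725) + 2*(-102) = ((5063*(-1/9402) - 948700/(-73)) + 3725) - 204 = ((-5063/9402 - 948700*(-1/73)) + 3725) - 204 = ((-5063/9402 + 948700/73) + 3725) - 204 = (8919307801/686346 + 3725) - 204 = 11475946651/686346 - 204 = 11335932067/686346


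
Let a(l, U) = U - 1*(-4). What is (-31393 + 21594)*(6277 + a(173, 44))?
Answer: -61978675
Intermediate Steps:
a(l, U) = 4 + U (a(l, U) = U + 4 = 4 + U)
(-31393 + 21594)*(6277 + a(173, 44)) = (-31393 + 21594)*(6277 + (4 + 44)) = -9799*(6277 + 48) = -9799*6325 = -61978675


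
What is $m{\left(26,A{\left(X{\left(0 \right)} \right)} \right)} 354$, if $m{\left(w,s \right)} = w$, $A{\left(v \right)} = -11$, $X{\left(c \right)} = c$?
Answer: $9204$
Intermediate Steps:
$m{\left(26,A{\left(X{\left(0 \right)} \right)} \right)} 354 = 26 \cdot 354 = 9204$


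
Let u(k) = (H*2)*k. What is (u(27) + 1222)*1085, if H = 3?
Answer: 1501640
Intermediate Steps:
u(k) = 6*k (u(k) = (3*2)*k = 6*k)
(u(27) + 1222)*1085 = (6*27 + 1222)*1085 = (162 + 1222)*1085 = 1384*1085 = 1501640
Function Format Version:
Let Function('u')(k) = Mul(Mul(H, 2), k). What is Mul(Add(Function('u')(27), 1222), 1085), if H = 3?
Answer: 1501640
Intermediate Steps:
Function('u')(k) = Mul(6, k) (Function('u')(k) = Mul(Mul(3, 2), k) = Mul(6, k))
Mul(Add(Function('u')(27), 1222), 1085) = Mul(Add(Mul(6, 27), 1222), 1085) = Mul(Add(162, 1222), 1085) = Mul(1384, 1085) = 1501640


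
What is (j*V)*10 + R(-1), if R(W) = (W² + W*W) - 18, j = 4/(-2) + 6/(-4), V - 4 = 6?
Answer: -366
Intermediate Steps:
V = 10 (V = 4 + 6 = 10)
j = -7/2 (j = 4*(-½) + 6*(-¼) = -2 - 3/2 = -7/2 ≈ -3.5000)
R(W) = -18 + 2*W² (R(W) = (W² + W²) - 18 = 2*W² - 18 = -18 + 2*W²)
(j*V)*10 + R(-1) = -7/2*10*10 + (-18 + 2*(-1)²) = -35*10 + (-18 + 2*1) = -350 + (-18 + 2) = -350 - 16 = -366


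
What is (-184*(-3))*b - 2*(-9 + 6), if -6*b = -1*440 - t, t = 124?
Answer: 51894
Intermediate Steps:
b = 94 (b = -(-1*440 - 1*124)/6 = -(-440 - 124)/6 = -1/6*(-564) = 94)
(-184*(-3))*b - 2*(-9 + 6) = -184*(-3)*94 - 2*(-9 + 6) = 552*94 - 2*(-3) = 51888 + 6 = 51894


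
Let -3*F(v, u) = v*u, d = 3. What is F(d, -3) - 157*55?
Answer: -8632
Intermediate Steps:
F(v, u) = -u*v/3 (F(v, u) = -v*u/3 = -u*v/3)
F(d, -3) - 157*55 = -⅓*(-3)*3 - 157*55 = 3 - 8635 = -8632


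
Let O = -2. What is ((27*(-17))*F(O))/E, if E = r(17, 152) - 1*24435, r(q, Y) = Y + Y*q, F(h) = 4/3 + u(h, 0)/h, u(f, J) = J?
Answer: 68/2411 ≈ 0.028204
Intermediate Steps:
F(h) = 4/3 (F(h) = 4/3 + 0/h = 4*(⅓) + 0 = 4/3 + 0 = 4/3)
E = -21699 (E = 152*(1 + 17) - 1*24435 = 152*18 - 24435 = 2736 - 24435 = -21699)
((27*(-17))*F(O))/E = ((27*(-17))*(4/3))/(-21699) = -459*4/3*(-1/21699) = -612*(-1/21699) = 68/2411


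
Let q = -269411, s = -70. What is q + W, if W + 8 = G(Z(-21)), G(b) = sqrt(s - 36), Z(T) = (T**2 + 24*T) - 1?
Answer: -269419 + I*sqrt(106) ≈ -2.6942e+5 + 10.296*I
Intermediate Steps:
Z(T) = -1 + T**2 + 24*T
G(b) = I*sqrt(106) (G(b) = sqrt(-70 - 36) = sqrt(-106) = I*sqrt(106))
W = -8 + I*sqrt(106) ≈ -8.0 + 10.296*I
q + W = -269411 + (-8 + I*sqrt(106)) = -269419 + I*sqrt(106)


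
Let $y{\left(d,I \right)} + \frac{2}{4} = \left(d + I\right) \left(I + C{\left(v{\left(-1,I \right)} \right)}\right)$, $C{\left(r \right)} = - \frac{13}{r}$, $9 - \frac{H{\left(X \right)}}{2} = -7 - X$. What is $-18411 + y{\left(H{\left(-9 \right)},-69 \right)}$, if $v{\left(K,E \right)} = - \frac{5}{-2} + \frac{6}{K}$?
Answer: $- \frac{207491}{14} \approx -14821.0$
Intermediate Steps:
$H{\left(X \right)} = 32 + 2 X$ ($H{\left(X \right)} = 18 - 2 \left(-7 - X\right) = 18 + \left(14 + 2 X\right) = 32 + 2 X$)
$v{\left(K,E \right)} = \frac{5}{2} + \frac{6}{K}$ ($v{\left(K,E \right)} = \left(-5\right) \left(- \frac{1}{2}\right) + \frac{6}{K} = \frac{5}{2} + \frac{6}{K}$)
$y{\left(d,I \right)} = - \frac{1}{2} + \left(\frac{26}{7} + I\right) \left(I + d\right)$ ($y{\left(d,I \right)} = - \frac{1}{2} + \left(d + I\right) \left(I - \frac{13}{\frac{5}{2} + \frac{6}{-1}}\right) = - \frac{1}{2} + \left(I + d\right) \left(I - \frac{13}{\frac{5}{2} + 6 \left(-1\right)}\right) = - \frac{1}{2} + \left(I + d\right) \left(I - \frac{13}{\frac{5}{2} - 6}\right) = - \frac{1}{2} + \left(I + d\right) \left(I - \frac{13}{- \frac{7}{2}}\right) = - \frac{1}{2} + \left(I + d\right) \left(I - - \frac{26}{7}\right) = - \frac{1}{2} + \left(I + d\right) \left(I + \frac{26}{7}\right) = - \frac{1}{2} + \left(I + d\right) \left(\frac{26}{7} + I\right) = - \frac{1}{2} + \left(\frac{26}{7} + I\right) \left(I + d\right)$)
$-18411 + y{\left(H{\left(-9 \right)},-69 \right)} = -18411 + \left(- \frac{1}{2} + \left(-69\right)^{2} + \frac{26}{7} \left(-69\right) + \frac{26 \left(32 + 2 \left(-9\right)\right)}{7} - 69 \left(32 + 2 \left(-9\right)\right)\right) = -18411 - \left(- \frac{63059}{14} + \frac{457 \left(32 - 18\right)}{7}\right) = -18411 - - \frac{50263}{14} = -18411 + \frac{50263}{14} = - \frac{207491}{14}$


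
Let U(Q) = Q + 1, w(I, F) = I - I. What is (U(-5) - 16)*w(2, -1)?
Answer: 0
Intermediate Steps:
w(I, F) = 0
U(Q) = 1 + Q
(U(-5) - 16)*w(2, -1) = ((1 - 5) - 16)*0 = (-4 - 16)*0 = -20*0 = 0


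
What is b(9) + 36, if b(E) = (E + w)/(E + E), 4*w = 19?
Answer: 2647/72 ≈ 36.764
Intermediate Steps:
w = 19/4 (w = (¼)*19 = 19/4 ≈ 4.7500)
b(E) = (19/4 + E)/(2*E) (b(E) = (E + 19/4)/(E + E) = (19/4 + E)/((2*E)) = (19/4 + E)*(1/(2*E)) = (19/4 + E)/(2*E))
b(9) + 36 = (⅛)*(19 + 4*9)/9 + 36 = (⅛)*(⅑)*(19 + 36) + 36 = (⅛)*(⅑)*55 + 36 = 55/72 + 36 = 2647/72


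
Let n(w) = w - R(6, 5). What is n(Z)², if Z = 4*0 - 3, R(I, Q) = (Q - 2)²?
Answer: 144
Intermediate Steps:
R(I, Q) = (-2 + Q)²
Z = -3 (Z = 0 - 3 = -3)
n(w) = -9 + w (n(w) = w - (-2 + 5)² = w - 1*3² = w - 1*9 = w - 9 = -9 + w)
n(Z)² = (-9 - 3)² = (-12)² = 144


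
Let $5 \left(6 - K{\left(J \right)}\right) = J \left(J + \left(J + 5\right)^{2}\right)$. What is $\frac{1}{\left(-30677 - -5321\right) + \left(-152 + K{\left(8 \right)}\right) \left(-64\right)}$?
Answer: $\frac{5}{10564} \approx 0.00047331$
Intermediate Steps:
$K{\left(J \right)} = 6 - \frac{J \left(J + \left(5 + J\right)^{2}\right)}{5}$ ($K{\left(J \right)} = 6 - \frac{J \left(J + \left(J + 5\right)^{2}\right)}{5} = 6 - \frac{J \left(J + \left(5 + J\right)^{2}\right)}{5}$)
$\frac{1}{\left(-30677 - -5321\right) + \left(-152 + K{\left(8 \right)}\right) \left(-64\right)} = \frac{1}{\left(-30677 - -5321\right) + \left(-152 - \left(-6 + \frac{64}{5} + \frac{8 \left(5 + 8\right)^{2}}{5}\right)\right) \left(-64\right)} = \frac{1}{\left(-30677 + 5321\right) + \left(-152 - \left(\frac{34}{5} + \frac{1352}{5}\right)\right) \left(-64\right)} = \frac{1}{-25356 + \left(-152 - \left(\frac{34}{5} + \frac{1352}{5}\right)\right) \left(-64\right)} = \frac{1}{-25356 + \left(-152 - \frac{1386}{5}\right) \left(-64\right)} = \frac{1}{-25356 - - \frac{137344}{5}} = \frac{1}{-25356 + \frac{137344}{5}} = \frac{1}{\frac{10564}{5}} = \frac{5}{10564}$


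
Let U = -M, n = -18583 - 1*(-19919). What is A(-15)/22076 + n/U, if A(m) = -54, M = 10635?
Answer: -15033913/117389130 ≈ -0.12807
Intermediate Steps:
n = 1336 (n = -18583 + 19919 = 1336)
U = -10635 (U = -1*10635 = -10635)
A(-15)/22076 + n/U = -54/22076 + 1336/(-10635) = -54*1/22076 + 1336*(-1/10635) = -27/11038 - 1336/10635 = -15033913/117389130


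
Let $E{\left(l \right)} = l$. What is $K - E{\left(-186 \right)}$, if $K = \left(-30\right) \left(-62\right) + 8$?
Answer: $2054$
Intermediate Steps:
$K = 1868$ ($K = 1860 + 8 = 1868$)
$K - E{\left(-186 \right)} = 1868 - -186 = 1868 + 186 = 2054$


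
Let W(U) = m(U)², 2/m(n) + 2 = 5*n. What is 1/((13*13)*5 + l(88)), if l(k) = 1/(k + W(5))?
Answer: 46556/39340349 ≈ 0.0011834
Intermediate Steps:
m(n) = 2/(-2 + 5*n)
W(U) = 4/(-2 + 5*U)² (W(U) = (2/(-2 + 5*U))² = 4/(-2 + 5*U)²)
l(k) = 1/(4/529 + k) (l(k) = 1/(k + 4/(-2 + 5*5)²) = 1/(k + 4/(-2 + 25)²) = 1/(k + 4/23²) = 1/(k + 4*(1/529)) = 1/(k + 4/529) = 1/(4/529 + k))
1/((13*13)*5 + l(88)) = 1/((13*13)*5 + 529/(4 + 529*88)) = 1/(169*5 + 529/(4 + 46552)) = 1/(845 + 529/46556) = 1/(39340349/46556) = 46556/39340349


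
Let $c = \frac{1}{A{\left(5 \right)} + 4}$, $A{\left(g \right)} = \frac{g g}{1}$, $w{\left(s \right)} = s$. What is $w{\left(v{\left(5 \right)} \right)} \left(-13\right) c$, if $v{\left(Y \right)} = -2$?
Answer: $\frac{26}{29} \approx 0.89655$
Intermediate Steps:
$A{\left(g \right)} = g^{2}$ ($A{\left(g \right)} = g^{2} \cdot 1 = g^{2}$)
$c = \frac{1}{29}$ ($c = \frac{1}{5^{2} + 4} = \frac{1}{25 + 4} = \frac{1}{29} \approx 0.034483$)
$w{\left(v{\left(5 \right)} \right)} \left(-13\right) c = \left(-2\right) \left(-13\right) \frac{1}{29} = 26 \cdot \frac{1}{29} = \frac{26}{29}$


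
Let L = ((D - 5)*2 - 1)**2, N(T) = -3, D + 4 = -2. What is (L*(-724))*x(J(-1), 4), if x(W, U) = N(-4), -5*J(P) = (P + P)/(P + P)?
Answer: 1148988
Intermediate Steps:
D = -6 (D = -4 - 2 = -6)
L = 529 (L = ((-6 - 5)*2 - 1)**2 = (-11*2 - 1)**2 = (-22 - 1)**2 = (-23)**2 = 529)
J(P) = -1/5 (J(P) = -(P + P)/(5*(P + P)) = -2*P/(5*(2*P)) = -2*P*1/(2*P)/5 = -1/5*1 = -1/5)
x(W, U) = -3
(L*(-724))*x(J(-1), 4) = (529*(-724))*(-3) = -382996*(-3) = 1148988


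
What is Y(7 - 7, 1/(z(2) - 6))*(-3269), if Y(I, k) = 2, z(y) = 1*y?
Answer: -6538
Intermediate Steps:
z(y) = y
Y(7 - 7, 1/(z(2) - 6))*(-3269) = 2*(-3269) = -6538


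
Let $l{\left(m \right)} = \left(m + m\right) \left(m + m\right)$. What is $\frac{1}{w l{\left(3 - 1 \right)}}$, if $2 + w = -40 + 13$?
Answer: $- \frac{1}{464} \approx -0.0021552$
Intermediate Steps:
$w = -29$ ($w = -2 + \left(-40 + 13\right) = -2 - 27 = -29$)
$l{\left(m \right)} = 4 m^{2}$ ($l{\left(m \right)} = 2 m 2 m = 4 m^{2}$)
$\frac{1}{w l{\left(3 - 1 \right)}} = \frac{1}{\left(-29\right) 4 \left(3 - 1\right)^{2}} = \frac{1}{\left(-29\right) 4 \cdot 2^{2}} = \frac{1}{\left(-29\right) 4 \cdot 4} = \frac{1}{\left(-29\right) 16} = \frac{1}{-464} = - \frac{1}{464}$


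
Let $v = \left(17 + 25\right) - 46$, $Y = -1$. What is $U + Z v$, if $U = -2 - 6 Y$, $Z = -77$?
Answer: $312$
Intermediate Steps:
$v = -4$ ($v = 42 - 46 = -4$)
$U = 4$ ($U = -2 - -6 = -2 + 6 = 4$)
$U + Z v = 4 - -308 = 4 + 308 = 312$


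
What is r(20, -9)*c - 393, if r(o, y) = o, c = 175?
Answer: 3107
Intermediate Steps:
r(20, -9)*c - 393 = 20*175 - 393 = 3500 - 393 = 3107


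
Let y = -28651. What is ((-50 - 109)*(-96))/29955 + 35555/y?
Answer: -209240387/286080235 ≈ -0.73140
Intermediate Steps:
((-50 - 109)*(-96))/29955 + 35555/y = ((-50 - 109)*(-96))/29955 + 35555/(-28651) = -159*(-96)*(1/29955) + 35555*(-1/28651) = 15264*(1/29955) - 35555/28651 = 5088/9985 - 35555/28651 = -209240387/286080235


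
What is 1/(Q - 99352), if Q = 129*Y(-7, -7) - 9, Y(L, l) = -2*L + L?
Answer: -1/98458 ≈ -1.0157e-5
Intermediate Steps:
Y(L, l) = -L
Q = 894 (Q = 129*(-1*(-7)) - 9 = 129*7 - 9 = 903 - 9 = 894)
1/(Q - 99352) = 1/(894 - 99352) = 1/(-98458) = -1/98458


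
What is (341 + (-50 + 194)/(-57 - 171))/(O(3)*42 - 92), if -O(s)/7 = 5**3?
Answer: -6467/699998 ≈ -0.0092386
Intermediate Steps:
O(s) = -875 (O(s) = -7*5**3 = -7*125 = -875)
(341 + (-50 + 194)/(-57 - 171))/(O(3)*42 - 92) = (341 + (-50 + 194)/(-57 - 171))/(-875*42 - 92) = (341 + 144/(-228))/(-36750 - 92) = (341 + 144*(-1/228))/(-36842) = (341 - 12/19)*(-1/36842) = (6467/19)*(-1/36842) = -6467/699998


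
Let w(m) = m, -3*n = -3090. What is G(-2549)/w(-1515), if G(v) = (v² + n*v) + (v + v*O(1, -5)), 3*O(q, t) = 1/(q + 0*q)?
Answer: -11605597/4545 ≈ -2553.5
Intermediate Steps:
O(q, t) = 1/(3*q) (O(q, t) = 1/(3*(q + 0*q)) = 1/(3*(q + 0)) = 1/(3*q))
n = 1030 (n = -⅓*(-3090) = 1030)
G(v) = v² + 3094*v/3 (G(v) = (v² + 1030*v) + (v + v*((⅓)/1)) = (v² + 1030*v) + (v + v*((⅓)*1)) = (v² + 1030*v) + (v + v*(⅓)) = (v² + 1030*v) + (v + v/3) = (v² + 1030*v) + 4*v/3 = v² + 3094*v/3)
G(-2549)/w(-1515) = ((⅓)*(-2549)*(3094 + 3*(-2549)))/(-1515) = ((⅓)*(-2549)*(3094 - 7647))*(-1/1515) = ((⅓)*(-2549)*(-4553))*(-1/1515) = (11605597/3)*(-1/1515) = -11605597/4545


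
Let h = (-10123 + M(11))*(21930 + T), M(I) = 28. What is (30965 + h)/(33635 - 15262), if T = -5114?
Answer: -169726555/18373 ≈ -9237.8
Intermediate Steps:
h = -169757520 (h = (-10123 + 28)*(21930 - 5114) = -10095*16816 = -169757520)
(30965 + h)/(33635 - 15262) = (30965 - 169757520)/(33635 - 15262) = -169726555/18373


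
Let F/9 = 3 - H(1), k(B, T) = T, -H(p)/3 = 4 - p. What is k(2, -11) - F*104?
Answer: -11243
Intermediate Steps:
H(p) = -12 + 3*p (H(p) = -3*(4 - p) = -12 + 3*p)
F = 108 (F = 9*(3 - (-12 + 3*1)) = 9*(3 - (-12 + 3)) = 9*(3 - 1*(-9)) = 9*(3 + 9) = 9*12 = 108)
k(2, -11) - F*104 = -11 - 1*108*104 = -11 - 108*104 = -11 - 11232 = -11243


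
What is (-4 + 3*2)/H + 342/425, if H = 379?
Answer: 130468/161075 ≈ 0.80998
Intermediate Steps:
(-4 + 3*2)/H + 342/425 = (-4 + 3*2)/379 + 342/425 = (-4 + 6)*(1/379) + 342*(1/425) = 2*(1/379) + 342/425 = 2/379 + 342/425 = 130468/161075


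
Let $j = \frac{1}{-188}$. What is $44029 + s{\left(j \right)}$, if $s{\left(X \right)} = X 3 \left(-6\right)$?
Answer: $\frac{4138735}{94} \approx 44029.0$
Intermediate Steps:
$j = - \frac{1}{188} \approx -0.0053191$
$s{\left(X \right)} = - 18 X$ ($s{\left(X \right)} = 3 X \left(-6\right) = - 18 X$)
$44029 + s{\left(j \right)} = 44029 - - \frac{9}{94} = 44029 + \frac{9}{94} = \frac{4138735}{94}$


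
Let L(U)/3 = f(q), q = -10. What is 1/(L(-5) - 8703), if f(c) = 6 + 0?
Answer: -1/8685 ≈ -0.00011514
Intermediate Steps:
f(c) = 6
L(U) = 18 (L(U) = 3*6 = 18)
1/(L(-5) - 8703) = 1/(18 - 8703) = 1/(-8685) = -1/8685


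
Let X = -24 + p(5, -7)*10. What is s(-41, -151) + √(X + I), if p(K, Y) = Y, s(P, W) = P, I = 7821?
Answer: -41 + √7727 ≈ 46.903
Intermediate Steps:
X = -94 (X = -24 - 7*10 = -24 - 70 = -94)
s(-41, -151) + √(X + I) = -41 + √(-94 + 7821) = -41 + √7727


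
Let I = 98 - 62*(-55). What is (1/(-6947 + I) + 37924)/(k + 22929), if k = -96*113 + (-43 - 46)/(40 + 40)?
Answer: 10433650800/3323418649 ≈ 3.1394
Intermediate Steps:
I = 3508 (I = 98 + 3410 = 3508)
k = -867929/80 (k = -10848 - 89/80 = -867929/80 ≈ -10849.)
(1/(-6947 + I) + 37924)/(k + 22929) = (1/(-6947 + 3508) + 37924)/(-867929/80 + 22929) = (1/(-3439) + 37924)/(966391/80) = (-1/3439 + 37924)*(80/966391) = (130420635/3439)*(80/966391) = 10433650800/3323418649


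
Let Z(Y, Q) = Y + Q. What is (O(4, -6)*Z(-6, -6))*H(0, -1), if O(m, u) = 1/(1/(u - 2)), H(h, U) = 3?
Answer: 288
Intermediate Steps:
Z(Y, Q) = Q + Y
O(m, u) = -2 + u (O(m, u) = 1/(1/(-2 + u)) = -2 + u)
(O(4, -6)*Z(-6, -6))*H(0, -1) = ((-2 - 6)*(-6 - 6))*3 = -8*(-12)*3 = 96*3 = 288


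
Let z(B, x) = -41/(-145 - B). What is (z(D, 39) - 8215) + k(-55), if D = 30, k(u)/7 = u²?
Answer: 2268041/175 ≈ 12960.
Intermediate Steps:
k(u) = 7*u²
(z(D, 39) - 8215) + k(-55) = (41/(145 + 30) - 8215) + 7*(-55)² = (41/175 - 8215) + 7*3025 = (41*(1/175) - 8215) + 21175 = (41/175 - 8215) + 21175 = -1437584/175 + 21175 = 2268041/175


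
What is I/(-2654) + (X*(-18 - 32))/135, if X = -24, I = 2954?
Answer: 92867/11943 ≈ 7.7758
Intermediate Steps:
I/(-2654) + (X*(-18 - 32))/135 = 2954/(-2654) - 24*(-18 - 32)/135 = 2954*(-1/2654) - 24*(-50)*(1/135) = -1477/1327 + 1200*(1/135) = -1477/1327 + 80/9 = 92867/11943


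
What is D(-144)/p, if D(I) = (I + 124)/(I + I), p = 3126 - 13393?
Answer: -5/739224 ≈ -6.7638e-6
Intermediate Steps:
p = -10267
D(I) = (124 + I)/(2*I) (D(I) = (124 + I)/((2*I)) = (124 + I)*(1/(2*I)) = (124 + I)/(2*I))
D(-144)/p = ((1/2)*(124 - 144)/(-144))/(-10267) = ((1/2)*(-1/144)*(-20))*(-1/10267) = (5/72)*(-1/10267) = -5/739224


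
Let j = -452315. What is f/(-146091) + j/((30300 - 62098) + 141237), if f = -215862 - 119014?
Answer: -2675514191/1453459359 ≈ -1.8408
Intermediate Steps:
f = -334876
f/(-146091) + j/((30300 - 62098) + 141237) = -334876/(-146091) - 452315/((30300 - 62098) + 141237) = -334876*(-1/146091) - 452315/(-31798 + 141237) = 334876/146091 - 452315/109439 = -2675514191/1453459359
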